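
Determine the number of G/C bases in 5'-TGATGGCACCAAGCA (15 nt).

Scanning the sequence gives C=4, A=5, G=4, T=2.
Total G or C: 4 + 4 = 8

8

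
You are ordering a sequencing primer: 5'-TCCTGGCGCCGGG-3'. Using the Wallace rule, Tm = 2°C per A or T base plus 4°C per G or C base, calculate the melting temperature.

A=0, T=2, C=5, G=6
AT pairs contribute 2, GC pairs contribute 11.
Tm = 2(2) + 4(11) = 4 + 44 = 48°C

48°C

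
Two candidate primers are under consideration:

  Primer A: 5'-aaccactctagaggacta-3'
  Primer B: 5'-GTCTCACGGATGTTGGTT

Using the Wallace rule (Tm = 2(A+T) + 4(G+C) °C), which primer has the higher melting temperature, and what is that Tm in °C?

Primer B, 54°C

Primer A: A+T=10, G+C=8 → Tm = 2(10)+4(8) = 52°C
Primer B: A+T=9, G+C=9 → Tm = 2(9)+4(9) = 54°C
52°C vs 54°C → primer B is higher.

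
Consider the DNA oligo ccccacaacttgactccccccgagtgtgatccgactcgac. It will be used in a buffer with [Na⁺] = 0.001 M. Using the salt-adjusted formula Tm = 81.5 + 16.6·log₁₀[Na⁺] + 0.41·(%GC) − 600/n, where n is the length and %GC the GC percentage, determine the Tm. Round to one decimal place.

Length n = 40. Scanning the sequence gives A=8, C=18, G=7, T=7.
G+C = 25, so %GC = 25/40 × 100 = 62.5%
Salt term: 16.6 × (-3) = -49.8
GC term: 0.41 × 62.5 = 25.625; length term: −600/40 = −15
Tm = 81.5 + (-49.8) + 25.625 − 15 = 42.325 → 42.3°C

42.3°C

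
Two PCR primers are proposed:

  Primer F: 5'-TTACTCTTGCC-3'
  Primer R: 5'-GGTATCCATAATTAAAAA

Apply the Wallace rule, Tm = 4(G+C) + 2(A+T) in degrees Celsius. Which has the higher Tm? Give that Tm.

Primer R, 44°C

Primer F: A+T=6, G+C=5 → Tm = 2(6)+4(5) = 32°C
Primer R: A+T=14, G+C=4 → Tm = 2(14)+4(4) = 44°C
32°C vs 44°C → primer R is higher.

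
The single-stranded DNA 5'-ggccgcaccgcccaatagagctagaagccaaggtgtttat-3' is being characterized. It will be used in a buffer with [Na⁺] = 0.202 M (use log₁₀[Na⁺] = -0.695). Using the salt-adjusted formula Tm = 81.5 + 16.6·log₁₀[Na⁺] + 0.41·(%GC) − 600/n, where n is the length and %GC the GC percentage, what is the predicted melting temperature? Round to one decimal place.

77.5°C

Length n = 40. T=7, C=11, A=11, G=11
G+C = 22, so %GC = 22/40 × 100 = 55%
Salt term: 16.6 × (-0.695) = -11.537
GC term: 0.41 × 55 = 22.55; length term: −600/40 = −15
Tm = 81.5 + (-11.537) + 22.55 − 15 = 77.513 → 77.5°C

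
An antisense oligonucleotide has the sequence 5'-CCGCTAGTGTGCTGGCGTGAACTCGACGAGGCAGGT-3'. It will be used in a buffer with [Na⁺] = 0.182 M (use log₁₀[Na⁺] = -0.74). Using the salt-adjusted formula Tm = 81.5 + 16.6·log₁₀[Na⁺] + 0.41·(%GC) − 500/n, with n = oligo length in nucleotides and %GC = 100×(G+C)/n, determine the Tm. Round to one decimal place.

Length n = 36. Base counts: A=6, T=7, C=9, G=14
G+C = 23, so %GC = 23/36 × 100 = 63.889%
Salt term: 16.6 × (-0.74) = -12.284
GC term: 0.41 × 63.889 = 26.194; length term: −500/36 = −13.889
Tm = 81.5 + (-12.284) + 26.194 − 13.889 = 81.521 → 81.5°C

81.5°C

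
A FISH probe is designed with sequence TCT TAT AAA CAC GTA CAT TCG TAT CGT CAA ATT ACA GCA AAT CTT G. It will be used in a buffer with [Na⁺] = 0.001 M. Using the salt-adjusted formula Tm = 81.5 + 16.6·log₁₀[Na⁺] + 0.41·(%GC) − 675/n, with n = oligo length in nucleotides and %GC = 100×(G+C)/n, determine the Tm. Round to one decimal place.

30.4°C

Length n = 46. Base counts: T=15, A=16, C=10, G=5
G+C = 15, so %GC = 15/46 × 100 = 32.609%
Salt term: 16.6 × (-3) = -49.8
GC term: 0.41 × 32.609 = 13.37; length term: −675/46 = −14.674
Tm = 81.5 + (-49.8) + 13.37 − 14.674 = 30.396 → 30.4°C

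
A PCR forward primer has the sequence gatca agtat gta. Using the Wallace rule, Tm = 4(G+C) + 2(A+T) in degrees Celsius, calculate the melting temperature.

34°C

C=1, A=5, G=3, T=4
A+T = 9, G+C = 4
Tm = 2(9) + 4(4) = 18 + 16 = 34°C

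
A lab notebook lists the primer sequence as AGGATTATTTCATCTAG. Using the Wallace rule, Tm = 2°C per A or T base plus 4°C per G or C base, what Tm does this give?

Base counts: A=5, G=3, T=7, C=2
So N_AT = 12 and N_GC = 5.
Tm = 2(12) + 4(5) = 24 + 20 = 44°C

44°C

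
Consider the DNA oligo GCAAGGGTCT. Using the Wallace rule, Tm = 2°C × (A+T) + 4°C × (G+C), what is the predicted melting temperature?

G=4, C=2, T=2, A=2
AT pairs contribute 4, GC pairs contribute 6.
Tm = 4·6 + 2·4 = 24 + 8 = 32°C

32°C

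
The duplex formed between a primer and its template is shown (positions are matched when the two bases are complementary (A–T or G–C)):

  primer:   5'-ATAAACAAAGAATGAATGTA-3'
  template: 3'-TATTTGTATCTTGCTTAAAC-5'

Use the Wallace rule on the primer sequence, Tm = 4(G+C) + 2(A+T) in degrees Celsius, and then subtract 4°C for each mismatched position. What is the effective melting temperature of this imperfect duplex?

Primer base counts: A=12, T=4, G=3, C=1 → A+T=16, G+C=4
Perfect-match Tm = 2(16) + 4(4) = 32 + 16 = 48°C
Mismatches (positions where the bases are not complementary): 4 (at positions 8, 13, 18, 20)
Effective Tm = 48 − 4×4 = 48 − 16 = 32°C

32°C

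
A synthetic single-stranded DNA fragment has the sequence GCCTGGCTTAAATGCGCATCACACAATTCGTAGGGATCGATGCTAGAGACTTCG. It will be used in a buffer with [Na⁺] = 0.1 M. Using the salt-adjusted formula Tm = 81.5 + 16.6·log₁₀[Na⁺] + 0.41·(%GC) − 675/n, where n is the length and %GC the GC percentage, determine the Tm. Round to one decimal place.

72.9°C

Length n = 54. Base counts: A=14, T=13, G=14, C=13
G+C = 27, so %GC = 27/54 × 100 = 50%
Salt term: 16.6 × (-1) = -16.6
GC term: 0.41 × 50 = 20.5; length term: −675/54 = −12.5
Tm = 81.5 + (-16.6) + 20.5 − 12.5 = 72.9 → 72.9°C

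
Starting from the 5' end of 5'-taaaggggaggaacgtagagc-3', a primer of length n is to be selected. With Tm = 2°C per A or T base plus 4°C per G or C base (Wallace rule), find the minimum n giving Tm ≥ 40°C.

First 13 bases: TAAAGGGGAGGAA → Tm = 38°C (< 40°C)
First 14 bases: TAAAGGGGAGGAAC → Tm = 42°C (≥ 40°C)
Each additional base adds 2°C (A/T) or 4°C (G/C), so Tm is non-decreasing in n; n = 14 is the first length to reach 40°C.

n = 14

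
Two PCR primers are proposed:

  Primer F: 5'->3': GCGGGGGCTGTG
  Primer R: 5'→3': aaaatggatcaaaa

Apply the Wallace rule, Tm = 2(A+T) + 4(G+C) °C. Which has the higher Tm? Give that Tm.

Primer F: A+T=2, G+C=10 → Tm = 2(2)+4(10) = 44°C
Primer R: A+T=11, G+C=3 → Tm = 2(11)+4(3) = 34°C
44°C vs 34°C → primer F is higher.

Primer F, 44°C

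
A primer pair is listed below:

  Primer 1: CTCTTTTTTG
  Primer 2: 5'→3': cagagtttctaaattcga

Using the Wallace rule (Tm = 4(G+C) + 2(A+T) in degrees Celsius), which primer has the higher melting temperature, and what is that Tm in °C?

Primer 1: A+T=7, G+C=3 → Tm = 2(7)+4(3) = 26°C
Primer 2: A+T=12, G+C=6 → Tm = 2(12)+4(6) = 48°C
26°C vs 48°C → primer 2 is higher.

Primer 2, 48°C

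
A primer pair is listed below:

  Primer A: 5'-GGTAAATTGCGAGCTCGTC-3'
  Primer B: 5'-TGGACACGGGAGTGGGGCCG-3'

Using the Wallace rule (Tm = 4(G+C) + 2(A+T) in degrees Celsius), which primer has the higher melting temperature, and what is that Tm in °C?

Primer A: A+T=9, G+C=10 → Tm = 2(9)+4(10) = 58°C
Primer B: A+T=5, G+C=15 → Tm = 2(5)+4(15) = 70°C
58°C vs 70°C → primer B is higher.

Primer B, 70°C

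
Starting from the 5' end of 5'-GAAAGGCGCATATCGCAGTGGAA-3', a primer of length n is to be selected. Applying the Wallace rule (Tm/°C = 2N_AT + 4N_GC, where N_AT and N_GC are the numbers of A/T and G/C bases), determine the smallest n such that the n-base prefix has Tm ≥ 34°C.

First 10 bases: GAAAGGCGCA → Tm = 32°C (< 34°C)
First 11 bases: GAAAGGCGCAT → Tm = 34°C (≥ 34°C)
Each additional base adds 2°C (A/T) or 4°C (G/C), so Tm is non-decreasing in n; n = 11 is the first length to reach 34°C.

n = 11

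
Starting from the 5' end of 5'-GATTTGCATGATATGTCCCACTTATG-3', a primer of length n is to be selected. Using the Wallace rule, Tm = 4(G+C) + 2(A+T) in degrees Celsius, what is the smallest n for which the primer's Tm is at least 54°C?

First 18 bases: GATTTGCATGATATGTCC → Tm = 50°C (< 54°C)
First 19 bases: GATTTGCATGATATGTCCC → Tm = 54°C (≥ 54°C)
Since every base adds ≥2°C, Tm only increases with n, so the threshold is first crossed at n = 19.

n = 19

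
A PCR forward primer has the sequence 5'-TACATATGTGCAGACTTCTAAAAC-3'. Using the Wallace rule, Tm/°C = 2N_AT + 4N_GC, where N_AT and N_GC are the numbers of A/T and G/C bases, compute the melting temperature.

64°C

G=3, A=9, C=5, T=7
AT pairs contribute 16, GC pairs contribute 8.
Tm = 2(16) + 4(8) = 32 + 32 = 64°C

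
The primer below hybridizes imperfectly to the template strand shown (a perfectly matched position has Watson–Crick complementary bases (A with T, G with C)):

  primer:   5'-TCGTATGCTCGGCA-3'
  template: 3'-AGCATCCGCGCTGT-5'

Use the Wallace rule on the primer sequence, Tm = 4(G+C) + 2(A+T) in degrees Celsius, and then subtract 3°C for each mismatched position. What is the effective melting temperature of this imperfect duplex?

Primer base counts: A=2, T=4, G=4, C=4 → A+T=6, G+C=8
Perfect-match Tm = 2(6) + 4(8) = 12 + 32 = 44°C
Mismatches (positions where the bases are not complementary): 3 (at positions 6, 9, 12)
Effective Tm = 44 − 3×3 = 44 − 9 = 35°C

35°C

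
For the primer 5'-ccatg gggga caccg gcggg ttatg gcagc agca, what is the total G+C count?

23

Scanning the sequence gives G=14, A=7, C=9, T=4.
Total G or C: 14 + 9 = 23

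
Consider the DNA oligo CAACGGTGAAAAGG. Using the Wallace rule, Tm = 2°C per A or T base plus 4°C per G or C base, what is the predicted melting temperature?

Scanning the sequence gives C=2, T=1, A=6, G=5.
So N_AT = 7 and N_GC = 7.
Tm = 2(7) + 4(7) = 14 + 28 = 42°C

42°C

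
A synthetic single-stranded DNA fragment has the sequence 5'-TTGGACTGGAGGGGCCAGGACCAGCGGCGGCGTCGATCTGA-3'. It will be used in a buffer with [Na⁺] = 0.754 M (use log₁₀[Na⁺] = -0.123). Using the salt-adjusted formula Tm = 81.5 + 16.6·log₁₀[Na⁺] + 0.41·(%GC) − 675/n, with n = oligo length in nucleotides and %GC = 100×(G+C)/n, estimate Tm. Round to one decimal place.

91.0°C

Length n = 41. A=7, T=6, G=18, C=10
G+C = 28, so %GC = 28/41 × 100 = 68.293%
Salt term: 16.6 × (-0.123) = -2.042
GC term: 0.41 × 68.293 = 28; length term: −675/41 = −16.463
Tm = 81.5 + (-2.042) + 28 − 16.463 = 90.995 → 91.0°C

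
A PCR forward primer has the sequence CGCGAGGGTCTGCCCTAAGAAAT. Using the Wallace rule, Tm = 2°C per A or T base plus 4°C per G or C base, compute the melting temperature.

Scanning the sequence gives A=6, G=7, C=6, T=4.
A+T = 10, G+C = 13
Tm = 2(10) + 4(13) = 20 + 52 = 72°C

72°C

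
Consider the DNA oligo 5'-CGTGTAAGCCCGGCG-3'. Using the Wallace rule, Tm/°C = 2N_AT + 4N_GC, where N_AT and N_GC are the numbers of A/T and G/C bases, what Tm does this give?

Scanning the sequence gives G=6, A=2, C=5, T=2.
AT pairs contribute 4, GC pairs contribute 11.
Tm = 4·11 + 2·4 = 44 + 8 = 52°C

52°C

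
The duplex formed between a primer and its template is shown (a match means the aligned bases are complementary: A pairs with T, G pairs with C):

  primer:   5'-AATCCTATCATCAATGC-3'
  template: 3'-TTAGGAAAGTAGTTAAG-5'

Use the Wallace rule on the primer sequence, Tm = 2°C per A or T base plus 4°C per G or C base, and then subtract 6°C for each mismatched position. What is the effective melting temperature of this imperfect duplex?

34°C

Primer base counts: A=6, T=5, G=1, C=5 → A+T=11, G+C=6
Perfect-match Tm = 2(11) + 4(6) = 22 + 24 = 46°C
Mismatches (positions where the bases are not complementary): 2 (at positions 7, 16)
Effective Tm = 46 − 2×6 = 46 − 12 = 34°C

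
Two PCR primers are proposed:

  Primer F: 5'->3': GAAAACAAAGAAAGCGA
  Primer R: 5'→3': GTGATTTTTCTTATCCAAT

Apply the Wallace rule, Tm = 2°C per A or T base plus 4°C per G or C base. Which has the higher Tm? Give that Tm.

Primer F: A+T=11, G+C=6 → Tm = 2(11)+4(6) = 46°C
Primer R: A+T=14, G+C=5 → Tm = 2(14)+4(5) = 48°C
46°C vs 48°C → primer R is higher.

Primer R, 48°C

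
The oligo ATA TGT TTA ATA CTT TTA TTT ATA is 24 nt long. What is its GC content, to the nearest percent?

Scanning the sequence gives T=14, C=1, G=1, A=8.
G+C = 1 + 1 = 2 out of 24 bases
%GC = 2/24 × 100 = 8.333% ≈ 8%

8%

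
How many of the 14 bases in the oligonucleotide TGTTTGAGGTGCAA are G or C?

6

Scanning the sequence gives C=1, T=5, G=5, A=3.
Total G or C: 5 + 1 = 6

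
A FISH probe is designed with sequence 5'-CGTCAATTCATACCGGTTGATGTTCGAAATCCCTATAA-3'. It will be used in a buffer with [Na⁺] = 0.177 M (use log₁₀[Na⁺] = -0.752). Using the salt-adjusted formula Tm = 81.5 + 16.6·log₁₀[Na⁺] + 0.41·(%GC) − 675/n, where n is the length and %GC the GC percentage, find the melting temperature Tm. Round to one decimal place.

Length n = 38. Scanning the sequence gives A=11, T=12, C=9, G=6.
G+C = 15, so %GC = 15/38 × 100 = 39.474%
Salt term: 16.6 × (-0.752) = -12.483
GC term: 0.41 × 39.474 = 16.184; length term: −675/38 = −17.763
Tm = 81.5 + (-12.483) + 16.184 − 17.763 = 67.438 → 67.4°C

67.4°C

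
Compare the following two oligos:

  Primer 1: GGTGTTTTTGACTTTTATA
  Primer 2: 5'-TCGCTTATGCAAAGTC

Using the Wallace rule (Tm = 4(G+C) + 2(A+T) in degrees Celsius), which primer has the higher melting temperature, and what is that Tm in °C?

Primer 1: A+T=14, G+C=5 → Tm = 2(14)+4(5) = 48°C
Primer 2: A+T=9, G+C=7 → Tm = 2(9)+4(7) = 46°C
48°C vs 46°C → primer 1 is higher.

Primer 1, 48°C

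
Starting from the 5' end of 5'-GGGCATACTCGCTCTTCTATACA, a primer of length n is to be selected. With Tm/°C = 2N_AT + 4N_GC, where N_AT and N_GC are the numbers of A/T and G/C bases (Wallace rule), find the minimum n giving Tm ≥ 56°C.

First 17 bases: GGGCATACTCGCTCTTC → Tm = 54°C (< 56°C)
First 18 bases: GGGCATACTCGCTCTTCT → Tm = 56°C (≥ 56°C)
Each additional base adds 2°C (A/T) or 4°C (G/C), so Tm is non-decreasing in n; n = 18 is the first length to reach 56°C.

n = 18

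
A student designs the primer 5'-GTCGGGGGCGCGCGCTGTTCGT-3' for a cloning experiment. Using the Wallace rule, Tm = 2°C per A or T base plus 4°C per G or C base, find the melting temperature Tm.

78°C

Scanning the sequence gives G=11, C=6, T=5, A=0.
So N_AT = 5 and N_GC = 17.
Tm = 4·17 + 2·5 = 68 + 10 = 78°C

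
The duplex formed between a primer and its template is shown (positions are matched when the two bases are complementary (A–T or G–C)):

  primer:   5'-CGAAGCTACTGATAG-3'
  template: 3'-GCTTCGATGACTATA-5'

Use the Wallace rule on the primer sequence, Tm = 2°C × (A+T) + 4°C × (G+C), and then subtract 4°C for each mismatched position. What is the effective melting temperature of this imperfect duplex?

Primer base counts: A=5, T=3, G=4, C=3 → A+T=8, G+C=7
Perfect-match Tm = 2(8) + 4(7) = 16 + 28 = 44°C
Mismatches (positions where the bases are not complementary): 1 (at position 15)
Effective Tm = 44 − 1×4 = 44 − 4 = 40°C

40°C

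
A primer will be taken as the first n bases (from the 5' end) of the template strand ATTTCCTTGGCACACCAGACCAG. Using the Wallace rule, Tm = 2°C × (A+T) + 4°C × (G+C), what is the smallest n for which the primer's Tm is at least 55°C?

First 18 bases: ATTTCCTTGGCACACCAG → Tm = 54°C (< 55°C)
First 19 bases: ATTTCCTTGGCACACCAGA → Tm = 56°C (≥ 55°C)
Each additional base adds 2°C (A/T) or 4°C (G/C), so Tm is non-decreasing in n; n = 19 is the first length to reach 55°C.

n = 19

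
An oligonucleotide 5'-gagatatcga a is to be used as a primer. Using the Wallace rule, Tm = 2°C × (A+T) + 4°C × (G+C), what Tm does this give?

30°C

A=5, T=2, G=3, C=1
A+T = 7, G+C = 4
Tm = 4·4 + 2·7 = 16 + 14 = 30°C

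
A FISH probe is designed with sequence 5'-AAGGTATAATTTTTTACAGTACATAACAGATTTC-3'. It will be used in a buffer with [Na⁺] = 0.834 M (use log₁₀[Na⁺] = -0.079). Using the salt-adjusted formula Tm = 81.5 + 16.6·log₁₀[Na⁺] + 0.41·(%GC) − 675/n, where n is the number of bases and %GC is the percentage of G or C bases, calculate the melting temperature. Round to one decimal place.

Length n = 34. Base counts: T=13, G=4, A=13, C=4
G+C = 8, so %GC = 8/34 × 100 = 23.529%
Salt term: 16.6 × (-0.079) = -1.311
GC term: 0.41 × 23.529 = 9.647; length term: −675/34 = −19.853
Tm = 81.5 + (-1.311) + 9.647 − 19.853 = 69.983 → 70.0°C

70.0°C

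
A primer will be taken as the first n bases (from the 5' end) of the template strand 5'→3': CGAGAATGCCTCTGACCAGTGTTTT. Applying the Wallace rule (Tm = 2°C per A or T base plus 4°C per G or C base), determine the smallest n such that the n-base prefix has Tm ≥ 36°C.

First 11 bases: CGAGAATGCCT → Tm = 34°C (< 36°C)
First 12 bases: CGAGAATGCCTC → Tm = 38°C (≥ 36°C)
Since every base adds ≥2°C, Tm only increases with n, so the threshold is first crossed at n = 12.

n = 12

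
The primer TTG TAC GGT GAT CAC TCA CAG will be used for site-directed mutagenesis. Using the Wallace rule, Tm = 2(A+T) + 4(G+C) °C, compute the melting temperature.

Scanning the sequence gives C=5, A=5, T=6, G=5.
A+T = 11, G+C = 10
Tm = 2×11 + 4×10 = 62°C

62°C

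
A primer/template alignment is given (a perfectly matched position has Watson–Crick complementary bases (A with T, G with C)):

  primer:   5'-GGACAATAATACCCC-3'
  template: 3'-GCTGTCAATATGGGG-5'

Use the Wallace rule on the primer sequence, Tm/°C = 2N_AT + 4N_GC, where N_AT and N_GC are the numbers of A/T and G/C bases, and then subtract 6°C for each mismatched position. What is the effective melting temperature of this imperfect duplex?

26°C

Primer base counts: A=6, T=2, G=2, C=5 → A+T=8, G+C=7
Perfect-match Tm = 2(8) + 4(7) = 16 + 28 = 44°C
Mismatches (positions where the bases are not complementary): 3 (at positions 1, 6, 8)
Effective Tm = 44 − 3×6 = 44 − 18 = 26°C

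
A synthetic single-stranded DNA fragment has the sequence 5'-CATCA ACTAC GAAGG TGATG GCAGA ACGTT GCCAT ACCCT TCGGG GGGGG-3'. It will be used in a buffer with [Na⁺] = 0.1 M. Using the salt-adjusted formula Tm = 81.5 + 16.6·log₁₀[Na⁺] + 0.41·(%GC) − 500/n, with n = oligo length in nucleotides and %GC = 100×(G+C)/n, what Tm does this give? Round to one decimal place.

Length n = 50. T=9, G=17, C=12, A=12
G+C = 29, so %GC = 29/50 × 100 = 58%
Salt term: 16.6 × (-1) = -16.6
GC term: 0.41 × 58 = 23.78; length term: −500/50 = −10
Tm = 81.5 + (-16.6) + 23.78 − 10 = 78.68 → 78.7°C

78.7°C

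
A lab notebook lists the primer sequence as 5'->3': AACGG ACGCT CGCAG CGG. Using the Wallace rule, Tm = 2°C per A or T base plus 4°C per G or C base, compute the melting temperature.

62°C

Scanning the sequence gives C=6, T=1, A=4, G=7.
AT pairs contribute 5, GC pairs contribute 13.
Tm = 4·13 + 2·5 = 52 + 10 = 62°C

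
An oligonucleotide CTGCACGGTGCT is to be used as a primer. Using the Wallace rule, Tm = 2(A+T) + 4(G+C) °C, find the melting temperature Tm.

40°C

Scanning the sequence gives C=4, T=3, A=1, G=4.
AT pairs contribute 4, GC pairs contribute 8.
Tm = 2×4 + 4×8 = 40°C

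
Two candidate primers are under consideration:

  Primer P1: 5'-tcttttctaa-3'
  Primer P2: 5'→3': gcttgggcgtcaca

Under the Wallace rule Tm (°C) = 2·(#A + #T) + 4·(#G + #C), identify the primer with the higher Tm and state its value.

Primer P2, 46°C

Primer P1: A+T=8, G+C=2 → Tm = 2(8)+4(2) = 24°C
Primer P2: A+T=5, G+C=9 → Tm = 2(5)+4(9) = 46°C
24°C vs 46°C → primer P2 is higher.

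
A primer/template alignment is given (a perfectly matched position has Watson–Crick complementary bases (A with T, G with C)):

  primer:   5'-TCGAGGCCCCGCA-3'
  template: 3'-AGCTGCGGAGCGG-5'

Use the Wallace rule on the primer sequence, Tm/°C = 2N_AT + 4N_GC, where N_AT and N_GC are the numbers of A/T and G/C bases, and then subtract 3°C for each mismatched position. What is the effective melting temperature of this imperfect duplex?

37°C

Primer base counts: A=2, T=1, G=4, C=6 → A+T=3, G+C=10
Perfect-match Tm = 2(3) + 4(10) = 6 + 40 = 46°C
Mismatches (positions where the bases are not complementary): 3 (at positions 5, 9, 13)
Effective Tm = 46 − 3×3 = 46 − 9 = 37°C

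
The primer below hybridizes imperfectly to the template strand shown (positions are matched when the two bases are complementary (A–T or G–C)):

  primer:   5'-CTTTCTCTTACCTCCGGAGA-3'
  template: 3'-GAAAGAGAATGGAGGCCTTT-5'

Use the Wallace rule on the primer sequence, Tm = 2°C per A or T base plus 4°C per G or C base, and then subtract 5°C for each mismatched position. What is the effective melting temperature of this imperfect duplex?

55°C

Primer base counts: A=3, T=7, G=3, C=7 → A+T=10, G+C=10
Perfect-match Tm = 2(10) + 4(10) = 20 + 40 = 60°C
Mismatches (positions where the bases are not complementary): 1 (at position 19)
Effective Tm = 60 − 1×5 = 60 − 5 = 55°C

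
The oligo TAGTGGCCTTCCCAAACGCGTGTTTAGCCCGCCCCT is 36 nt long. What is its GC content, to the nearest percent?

61%

G=8, C=14, T=9, A=5
G+C = 8 + 14 = 22 out of 36 bases
%GC = 22/36 × 100 = 61.11% ≈ 61%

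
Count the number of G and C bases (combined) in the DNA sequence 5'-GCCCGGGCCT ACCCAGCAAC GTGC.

18

Counting bases: T=2, A=4, C=11, G=7
Total G or C: 7 + 11 = 18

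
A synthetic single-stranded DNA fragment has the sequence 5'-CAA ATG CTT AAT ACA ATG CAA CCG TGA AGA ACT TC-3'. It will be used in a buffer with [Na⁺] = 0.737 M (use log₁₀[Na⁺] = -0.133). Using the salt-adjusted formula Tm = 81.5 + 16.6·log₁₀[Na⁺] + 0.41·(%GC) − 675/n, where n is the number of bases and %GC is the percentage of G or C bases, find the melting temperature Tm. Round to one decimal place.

Length n = 35. Scanning the sequence gives G=5, A=14, C=8, T=8.
G+C = 13, so %GC = 13/35 × 100 = 37.143%
Salt term: 16.6 × (-0.133) = -2.208
GC term: 0.41 × 37.143 = 15.229; length term: −675/35 = −19.286
Tm = 81.5 + (-2.208) + 15.229 − 19.286 = 75.235 → 75.2°C

75.2°C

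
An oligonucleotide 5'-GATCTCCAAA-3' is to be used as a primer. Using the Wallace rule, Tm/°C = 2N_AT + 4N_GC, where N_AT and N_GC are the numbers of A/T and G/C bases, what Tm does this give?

Base counts: C=3, A=4, T=2, G=1
A+T = 6, G+C = 4
Tm = 4·4 + 2·6 = 16 + 12 = 28°C

28°C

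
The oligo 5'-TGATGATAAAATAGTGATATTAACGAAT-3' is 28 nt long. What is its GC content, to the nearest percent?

21%

Counting bases: A=13, G=5, T=9, C=1
G+C = 5 + 1 = 6 out of 28 bases
%GC = 6/28 × 100 = 21.43% ≈ 21%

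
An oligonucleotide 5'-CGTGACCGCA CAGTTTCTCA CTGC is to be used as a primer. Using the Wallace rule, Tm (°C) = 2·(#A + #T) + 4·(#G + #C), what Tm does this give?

76°C

T=6, C=9, G=5, A=4
So N_AT = 10 and N_GC = 14.
Tm = 4·14 + 2·10 = 56 + 20 = 76°C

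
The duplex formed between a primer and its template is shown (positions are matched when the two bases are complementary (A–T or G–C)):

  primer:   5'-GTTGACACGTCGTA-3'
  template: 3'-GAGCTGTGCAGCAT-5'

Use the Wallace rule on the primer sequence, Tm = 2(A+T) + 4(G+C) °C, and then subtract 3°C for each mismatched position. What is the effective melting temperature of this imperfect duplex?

36°C

Primer base counts: A=3, T=4, G=4, C=3 → A+T=7, G+C=7
Perfect-match Tm = 2(7) + 4(7) = 14 + 28 = 42°C
Mismatches (positions where the bases are not complementary): 2 (at positions 1, 3)
Effective Tm = 42 − 2×3 = 42 − 6 = 36°C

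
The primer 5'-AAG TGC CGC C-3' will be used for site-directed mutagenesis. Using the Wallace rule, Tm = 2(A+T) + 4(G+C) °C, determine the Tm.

Counting bases: A=2, T=1, C=4, G=3
So N_AT = 3 and N_GC = 7.
Tm = 2(3) + 4(7) = 6 + 28 = 34°C

34°C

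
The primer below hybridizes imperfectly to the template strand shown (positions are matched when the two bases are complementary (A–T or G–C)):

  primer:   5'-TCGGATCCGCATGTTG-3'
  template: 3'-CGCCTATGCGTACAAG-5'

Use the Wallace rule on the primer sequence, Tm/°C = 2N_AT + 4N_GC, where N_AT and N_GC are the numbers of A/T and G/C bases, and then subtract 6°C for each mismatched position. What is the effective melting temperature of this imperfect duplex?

32°C

Primer base counts: A=2, T=5, G=5, C=4 → A+T=7, G+C=9
Perfect-match Tm = 2(7) + 4(9) = 14 + 36 = 50°C
Mismatches (positions where the bases are not complementary): 3 (at positions 1, 7, 16)
Effective Tm = 50 − 3×6 = 50 − 18 = 32°C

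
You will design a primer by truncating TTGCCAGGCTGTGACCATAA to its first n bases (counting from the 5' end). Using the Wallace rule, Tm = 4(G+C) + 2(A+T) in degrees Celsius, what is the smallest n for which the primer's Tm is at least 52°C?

First 15 bases: TTGCCAGGCTGTGAC → Tm = 48°C (< 52°C)
First 16 bases: TTGCCAGGCTGTGACC → Tm = 52°C (≥ 52°C)
Each additional base adds 2°C (A/T) or 4°C (G/C), so Tm is non-decreasing in n; n = 16 is the first length to reach 52°C.

n = 16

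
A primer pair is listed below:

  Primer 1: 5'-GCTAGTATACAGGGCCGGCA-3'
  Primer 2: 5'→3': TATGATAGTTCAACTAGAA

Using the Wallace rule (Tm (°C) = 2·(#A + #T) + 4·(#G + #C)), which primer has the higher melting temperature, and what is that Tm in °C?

Primer 1, 64°C

Primer 1: A+T=8, G+C=12 → Tm = 2(8)+4(12) = 64°C
Primer 2: A+T=14, G+C=5 → Tm = 2(14)+4(5) = 48°C
64°C vs 48°C → primer 1 is higher.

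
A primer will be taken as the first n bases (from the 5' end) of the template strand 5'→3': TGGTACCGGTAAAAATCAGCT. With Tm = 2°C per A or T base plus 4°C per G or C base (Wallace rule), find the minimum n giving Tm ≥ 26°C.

n = 8

First 7 bases: TGGTACC → Tm = 22°C (< 26°C)
First 8 bases: TGGTACCG → Tm = 26°C (≥ 26°C)
Each additional base adds 2°C (A/T) or 4°C (G/C), so Tm is non-decreasing in n; n = 8 is the first length to reach 26°C.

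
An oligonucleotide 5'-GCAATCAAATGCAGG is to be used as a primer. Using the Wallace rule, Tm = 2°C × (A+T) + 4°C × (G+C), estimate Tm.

Counting bases: C=3, G=4, T=2, A=6
A+T = 8, G+C = 7
Tm = 2×8 + 4×7 = 44°C

44°C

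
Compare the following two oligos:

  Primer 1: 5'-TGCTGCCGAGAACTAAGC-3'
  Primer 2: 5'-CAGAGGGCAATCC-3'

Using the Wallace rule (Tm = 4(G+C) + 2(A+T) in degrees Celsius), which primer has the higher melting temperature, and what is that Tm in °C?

Primer 1: A+T=8, G+C=10 → Tm = 2(8)+4(10) = 56°C
Primer 2: A+T=5, G+C=8 → Tm = 2(5)+4(8) = 42°C
56°C vs 42°C → primer 1 is higher.

Primer 1, 56°C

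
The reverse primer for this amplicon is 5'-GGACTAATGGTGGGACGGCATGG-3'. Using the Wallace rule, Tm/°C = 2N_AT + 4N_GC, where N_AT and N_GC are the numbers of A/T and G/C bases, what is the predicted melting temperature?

74°C

Base counts: C=3, T=4, A=5, G=11
So N_AT = 9 and N_GC = 14.
Tm = 2×9 + 4×14 = 74°C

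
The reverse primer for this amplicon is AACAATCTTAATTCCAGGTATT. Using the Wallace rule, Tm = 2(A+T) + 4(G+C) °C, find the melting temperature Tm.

56°C

T=8, A=8, G=2, C=4
So N_AT = 16 and N_GC = 6.
Tm = 4·6 + 2·16 = 24 + 32 = 56°C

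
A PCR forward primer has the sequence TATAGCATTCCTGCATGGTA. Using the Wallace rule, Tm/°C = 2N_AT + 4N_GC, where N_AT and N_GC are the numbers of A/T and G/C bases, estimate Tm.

56°C

Base counts: G=4, C=4, T=7, A=5
So N_AT = 12 and N_GC = 8.
Tm = 4·8 + 2·12 = 32 + 24 = 56°C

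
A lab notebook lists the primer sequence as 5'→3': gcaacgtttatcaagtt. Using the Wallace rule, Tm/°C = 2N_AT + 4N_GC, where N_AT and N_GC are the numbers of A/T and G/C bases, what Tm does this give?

46°C

Scanning the sequence gives T=6, A=5, G=3, C=3.
So N_AT = 11 and N_GC = 6.
Tm = 4·6 + 2·11 = 24 + 22 = 46°C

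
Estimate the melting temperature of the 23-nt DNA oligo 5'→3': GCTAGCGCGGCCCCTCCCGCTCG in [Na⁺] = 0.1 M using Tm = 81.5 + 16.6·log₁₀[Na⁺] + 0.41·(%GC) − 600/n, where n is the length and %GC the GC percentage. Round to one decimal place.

72.7°C

Length n = 23. Scanning the sequence gives A=1, T=3, G=7, C=12.
G+C = 19, so %GC = 19/23 × 100 = 82.609%
Salt term: 16.6 × (-1) = -16.6
GC term: 0.41 × 82.609 = 33.87; length term: −600/23 = −26.087
Tm = 81.5 + (-16.6) + 33.87 − 26.087 = 72.683 → 72.7°C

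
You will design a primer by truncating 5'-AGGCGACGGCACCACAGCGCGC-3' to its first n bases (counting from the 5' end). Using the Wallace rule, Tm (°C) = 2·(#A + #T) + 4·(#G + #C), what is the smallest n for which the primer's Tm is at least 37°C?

n = 11

First 10 bases: AGGCGACGGC → Tm = 36°C (< 37°C)
First 11 bases: AGGCGACGGCA → Tm = 38°C (≥ 37°C)
Since every base adds ≥2°C, Tm only increases with n, so the threshold is first crossed at n = 11.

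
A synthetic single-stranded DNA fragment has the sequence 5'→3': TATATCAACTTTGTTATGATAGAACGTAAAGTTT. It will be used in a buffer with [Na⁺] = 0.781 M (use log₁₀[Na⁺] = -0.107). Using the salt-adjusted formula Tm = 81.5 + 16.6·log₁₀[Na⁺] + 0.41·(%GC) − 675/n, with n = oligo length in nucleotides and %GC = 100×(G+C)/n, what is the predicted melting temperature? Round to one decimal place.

69.5°C

Length n = 34. Base counts: G=5, C=3, T=14, A=12
G+C = 8, so %GC = 8/34 × 100 = 23.529%
Salt term: 16.6 × (-0.107) = -1.776
GC term: 0.41 × 23.529 = 9.647; length term: −675/34 = −19.853
Tm = 81.5 + (-1.776) + 9.647 − 19.853 = 69.518 → 69.5°C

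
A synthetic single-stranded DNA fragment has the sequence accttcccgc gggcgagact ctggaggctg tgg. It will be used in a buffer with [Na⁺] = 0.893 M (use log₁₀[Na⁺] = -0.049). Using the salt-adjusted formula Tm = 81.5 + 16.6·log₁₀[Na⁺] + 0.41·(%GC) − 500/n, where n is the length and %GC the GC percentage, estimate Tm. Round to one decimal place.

Length n = 33. Scanning the sequence gives T=6, C=10, A=4, G=13.
G+C = 23, so %GC = 23/33 × 100 = 69.697%
Salt term: 16.6 × (-0.049) = -0.813
GC term: 0.41 × 69.697 = 28.576; length term: −500/33 = −15.152
Tm = 81.5 + (-0.813) + 28.576 − 15.152 = 94.111 → 94.1°C

94.1°C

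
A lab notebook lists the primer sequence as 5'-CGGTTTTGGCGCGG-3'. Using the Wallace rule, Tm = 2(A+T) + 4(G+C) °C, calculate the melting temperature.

48°C

Base counts: C=3, T=4, A=0, G=7
AT pairs contribute 4, GC pairs contribute 10.
Tm = 4·10 + 2·4 = 40 + 8 = 48°C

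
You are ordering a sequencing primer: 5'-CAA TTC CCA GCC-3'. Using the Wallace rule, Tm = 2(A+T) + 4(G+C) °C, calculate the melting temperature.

38°C

Scanning the sequence gives C=6, A=3, T=2, G=1.
AT pairs contribute 5, GC pairs contribute 7.
Tm = 2×5 + 4×7 = 38°C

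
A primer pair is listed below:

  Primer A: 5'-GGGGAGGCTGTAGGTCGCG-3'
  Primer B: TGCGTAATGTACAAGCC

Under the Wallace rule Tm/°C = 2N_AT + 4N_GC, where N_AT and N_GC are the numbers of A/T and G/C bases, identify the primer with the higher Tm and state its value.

Primer A, 66°C

Primer A: A+T=5, G+C=14 → Tm = 2(5)+4(14) = 66°C
Primer B: A+T=9, G+C=8 → Tm = 2(9)+4(8) = 50°C
66°C vs 50°C → primer A is higher.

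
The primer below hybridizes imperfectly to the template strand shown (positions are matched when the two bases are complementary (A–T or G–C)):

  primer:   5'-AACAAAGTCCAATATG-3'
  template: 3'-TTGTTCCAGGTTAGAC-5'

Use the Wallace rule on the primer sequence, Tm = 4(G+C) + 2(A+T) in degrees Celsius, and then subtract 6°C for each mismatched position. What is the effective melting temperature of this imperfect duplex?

30°C

Primer base counts: A=8, T=3, G=2, C=3 → A+T=11, G+C=5
Perfect-match Tm = 2(11) + 4(5) = 22 + 20 = 42°C
Mismatches (positions where the bases are not complementary): 2 (at positions 6, 14)
Effective Tm = 42 − 2×6 = 42 − 12 = 30°C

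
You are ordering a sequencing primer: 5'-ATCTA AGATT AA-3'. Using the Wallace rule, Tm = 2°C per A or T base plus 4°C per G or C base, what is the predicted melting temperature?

A=6, T=4, G=1, C=1
A+T = 10, G+C = 2
Tm = 4·2 + 2·10 = 8 + 20 = 28°C

28°C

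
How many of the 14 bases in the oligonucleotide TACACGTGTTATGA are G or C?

5

Counting bases: T=5, C=2, A=4, G=3
Total G or C: 3 + 2 = 5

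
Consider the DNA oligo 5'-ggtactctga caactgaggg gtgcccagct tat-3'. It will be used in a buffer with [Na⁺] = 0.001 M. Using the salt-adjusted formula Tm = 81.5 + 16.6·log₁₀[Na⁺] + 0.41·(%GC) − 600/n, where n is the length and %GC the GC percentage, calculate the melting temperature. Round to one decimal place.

Length n = 33. Scanning the sequence gives G=10, A=7, T=8, C=8.
G+C = 18, so %GC = 18/33 × 100 = 54.545%
Salt term: 16.6 × (-3) = -49.8
GC term: 0.41 × 54.545 = 22.363; length term: −600/33 = −18.182
Tm = 81.5 + (-49.8) + 22.363 − 18.182 = 35.881 → 35.9°C

35.9°C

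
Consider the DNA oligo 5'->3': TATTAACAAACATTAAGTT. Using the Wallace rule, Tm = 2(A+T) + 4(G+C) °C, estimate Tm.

Base counts: C=2, T=7, G=1, A=9
So N_AT = 16 and N_GC = 3.
Tm = 4·3 + 2·16 = 12 + 32 = 44°C

44°C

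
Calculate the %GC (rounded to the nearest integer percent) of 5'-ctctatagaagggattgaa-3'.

T=5, A=7, G=5, C=2
G+C = 5 + 2 = 7 out of 19 bases
%GC = 7/19 × 100 = 36.84% ≈ 37%

37%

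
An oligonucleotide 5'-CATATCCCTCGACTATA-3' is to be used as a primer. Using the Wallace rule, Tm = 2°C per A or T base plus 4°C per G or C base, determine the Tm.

48°C

Scanning the sequence gives T=5, C=6, G=1, A=5.
So N_AT = 10 and N_GC = 7.
Tm = 2×10 + 4×7 = 48°C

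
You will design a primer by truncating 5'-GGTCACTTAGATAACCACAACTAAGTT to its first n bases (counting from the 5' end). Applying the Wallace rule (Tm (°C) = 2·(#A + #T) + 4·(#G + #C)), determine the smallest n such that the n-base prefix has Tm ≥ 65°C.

First 23 bases: GGTCACTTAGATAACCACAACTA → Tm = 64°C (< 65°C)
First 24 bases: GGTCACTTAGATAACCACAACTAA → Tm = 66°C (≥ 65°C)
Since every base adds ≥2°C, Tm only increases with n, so the threshold is first crossed at n = 24.

n = 24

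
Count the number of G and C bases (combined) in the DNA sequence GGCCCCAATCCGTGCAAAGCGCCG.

17

Scanning the sequence gives C=10, A=5, G=7, T=2.
G+C = 7 + 10 = 17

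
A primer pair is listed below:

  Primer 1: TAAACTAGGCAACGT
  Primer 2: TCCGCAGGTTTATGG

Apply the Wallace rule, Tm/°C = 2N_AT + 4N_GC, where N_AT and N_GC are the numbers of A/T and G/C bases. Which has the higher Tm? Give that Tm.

Primer 2, 46°C

Primer 1: A+T=9, G+C=6 → Tm = 2(9)+4(6) = 42°C
Primer 2: A+T=7, G+C=8 → Tm = 2(7)+4(8) = 46°C
42°C vs 46°C → primer 2 is higher.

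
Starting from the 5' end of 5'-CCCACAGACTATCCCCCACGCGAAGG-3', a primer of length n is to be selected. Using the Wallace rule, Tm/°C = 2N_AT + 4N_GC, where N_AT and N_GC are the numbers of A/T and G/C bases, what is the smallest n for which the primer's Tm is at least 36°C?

n = 12

First 11 bases: CCCACAGACTA → Tm = 34°C (< 36°C)
First 12 bases: CCCACAGACTAT → Tm = 36°C (≥ 36°C)
Since every base adds ≥2°C, Tm only increases with n, so the threshold is first crossed at n = 12.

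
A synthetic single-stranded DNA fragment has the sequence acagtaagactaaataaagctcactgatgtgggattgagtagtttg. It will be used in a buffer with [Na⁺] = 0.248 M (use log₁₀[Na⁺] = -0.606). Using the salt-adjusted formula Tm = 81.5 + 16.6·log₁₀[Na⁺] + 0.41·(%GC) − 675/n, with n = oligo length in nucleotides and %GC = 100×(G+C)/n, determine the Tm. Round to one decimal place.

71.9°C

Length n = 46. Scanning the sequence gives T=13, G=12, A=16, C=5.
G+C = 17, so %GC = 17/46 × 100 = 36.957%
Salt term: 16.6 × (-0.606) = -10.06
GC term: 0.41 × 36.957 = 15.152; length term: −675/46 = −14.674
Tm = 81.5 + (-10.06) + 15.152 − 14.674 = 71.918 → 71.9°C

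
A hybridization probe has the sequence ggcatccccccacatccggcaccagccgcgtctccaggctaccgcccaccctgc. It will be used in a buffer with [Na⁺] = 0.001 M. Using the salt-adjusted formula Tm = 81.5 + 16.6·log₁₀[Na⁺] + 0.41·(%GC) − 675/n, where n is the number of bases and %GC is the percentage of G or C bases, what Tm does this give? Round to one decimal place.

49.6°C

Length n = 54. A=8, G=11, T=6, C=29
G+C = 40, so %GC = 40/54 × 100 = 74.074%
Salt term: 16.6 × (-3) = -49.8
GC term: 0.41 × 74.074 = 30.37; length term: −675/54 = −12.5
Tm = 81.5 + (-49.8) + 30.37 − 12.5 = 49.57 → 49.6°C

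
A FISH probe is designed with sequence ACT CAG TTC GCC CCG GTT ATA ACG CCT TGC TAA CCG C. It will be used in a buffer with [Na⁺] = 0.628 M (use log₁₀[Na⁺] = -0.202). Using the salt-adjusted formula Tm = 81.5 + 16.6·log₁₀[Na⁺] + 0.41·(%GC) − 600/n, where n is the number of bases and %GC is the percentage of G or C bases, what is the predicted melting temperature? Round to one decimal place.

85.2°C

Length n = 37. Scanning the sequence gives A=7, G=7, T=9, C=14.
G+C = 21, so %GC = 21/37 × 100 = 56.757%
Salt term: 16.6 × (-0.202) = -3.353
GC term: 0.41 × 56.757 = 23.27; length term: −600/37 = −16.216
Tm = 81.5 + (-3.353) + 23.27 − 16.216 = 85.201 → 85.2°C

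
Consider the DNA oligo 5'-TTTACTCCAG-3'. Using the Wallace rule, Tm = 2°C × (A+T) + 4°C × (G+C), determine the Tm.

Counting bases: G=1, A=2, T=4, C=3
AT pairs contribute 6, GC pairs contribute 4.
Tm = 4·4 + 2·6 = 16 + 12 = 28°C

28°C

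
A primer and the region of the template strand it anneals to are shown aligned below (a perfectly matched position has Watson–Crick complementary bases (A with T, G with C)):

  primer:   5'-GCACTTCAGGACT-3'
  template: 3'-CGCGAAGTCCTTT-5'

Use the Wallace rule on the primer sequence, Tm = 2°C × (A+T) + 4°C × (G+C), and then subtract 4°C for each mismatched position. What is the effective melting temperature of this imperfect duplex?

Primer base counts: A=3, T=3, G=3, C=4 → A+T=6, G+C=7
Perfect-match Tm = 2(6) + 4(7) = 12 + 28 = 40°C
Mismatches (positions where the bases are not complementary): 3 (at positions 3, 12, 13)
Effective Tm = 40 − 3×4 = 40 − 12 = 28°C

28°C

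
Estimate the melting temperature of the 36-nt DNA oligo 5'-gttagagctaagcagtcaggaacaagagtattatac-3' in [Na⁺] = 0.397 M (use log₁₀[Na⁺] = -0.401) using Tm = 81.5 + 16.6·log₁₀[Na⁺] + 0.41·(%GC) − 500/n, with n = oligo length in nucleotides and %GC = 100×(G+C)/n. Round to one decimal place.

Length n = 36. Scanning the sequence gives A=14, T=8, G=9, C=5.
G+C = 14, so %GC = 14/36 × 100 = 38.889%
Salt term: 16.6 × (-0.401) = -6.657
GC term: 0.41 × 38.889 = 15.944; length term: −500/36 = −13.889
Tm = 81.5 + (-6.657) + 15.944 − 13.889 = 76.898 → 76.9°C

76.9°C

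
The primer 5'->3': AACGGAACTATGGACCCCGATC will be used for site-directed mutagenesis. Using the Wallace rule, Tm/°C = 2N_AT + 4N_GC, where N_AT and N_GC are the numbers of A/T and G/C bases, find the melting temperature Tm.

Scanning the sequence gives C=7, T=3, G=5, A=7.
AT pairs contribute 10, GC pairs contribute 12.
Tm = 2(10) + 4(12) = 20 + 48 = 68°C

68°C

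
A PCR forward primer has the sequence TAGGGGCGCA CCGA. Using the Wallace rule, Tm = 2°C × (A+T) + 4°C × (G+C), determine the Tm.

48°C

Scanning the sequence gives A=3, G=6, T=1, C=4.
So N_AT = 4 and N_GC = 10.
Tm = 4·10 + 2·4 = 40 + 8 = 48°C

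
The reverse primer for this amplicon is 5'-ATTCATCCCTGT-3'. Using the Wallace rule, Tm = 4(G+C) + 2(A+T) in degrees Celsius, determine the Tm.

34°C

Scanning the sequence gives C=4, G=1, T=5, A=2.
So N_AT = 7 and N_GC = 5.
Tm = 2×7 + 4×5 = 34°C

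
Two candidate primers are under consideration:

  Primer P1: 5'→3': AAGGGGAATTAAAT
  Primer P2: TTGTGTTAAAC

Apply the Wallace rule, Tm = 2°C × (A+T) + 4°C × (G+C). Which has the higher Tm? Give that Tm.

Primer P1: A+T=10, G+C=4 → Tm = 2(10)+4(4) = 36°C
Primer P2: A+T=8, G+C=3 → Tm = 2(8)+4(3) = 28°C
36°C vs 28°C → primer P1 is higher.

Primer P1, 36°C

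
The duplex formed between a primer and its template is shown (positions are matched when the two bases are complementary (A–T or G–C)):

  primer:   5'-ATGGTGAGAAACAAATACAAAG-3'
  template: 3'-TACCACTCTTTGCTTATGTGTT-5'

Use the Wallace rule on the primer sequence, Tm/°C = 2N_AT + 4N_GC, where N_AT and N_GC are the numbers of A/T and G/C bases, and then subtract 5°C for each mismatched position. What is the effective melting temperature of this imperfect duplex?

Primer base counts: A=12, T=3, G=5, C=2 → A+T=15, G+C=7
Perfect-match Tm = 2(15) + 4(7) = 30 + 28 = 58°C
Mismatches (positions where the bases are not complementary): 3 (at positions 13, 20, 22)
Effective Tm = 58 − 3×5 = 58 − 15 = 43°C

43°C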